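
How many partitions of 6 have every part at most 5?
Let r_j(i) = number of partitions of i into parts ≤ j, for i = 0..6. r_1(i) = 1 for all i; r_j(i) = r_{j-1}(i) + r_j(i-j). Rows j = 2..5: ≤2: 1 1 2 2 3 3 4; ≤3: 1 1 2 3 4 5 7; ≤4: 1 1 2 3 5 6 9; ≤5: 1 1 2 3 5 7 10. r_5(6) = 10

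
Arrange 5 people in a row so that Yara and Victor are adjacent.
Treat as block: (5-1)! × 2! = 24 × 2 = 48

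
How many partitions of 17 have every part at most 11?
Let r_j(i) = number of partitions of i into parts ≤ j, for i = 0..17. r_1(i) = 1 for all i; r_j(i) = r_{j-1}(i) + r_j(i-j). Rows j = 2..11: ≤2: 1 1 2 2 3 3 4 4 5 5 6 6 7 7 8 8 9 9; ≤3: 1 1 2 3 4 5 7 8 10 12 14 16 19 21 24 27 30 33; ≤4: 1 1 2 3 5 6 9 11 15 18 23 27 34 39 47 54 64 72; ≤5: 1 1 2 3 5 7 10 13 18 23 30 37 47 57 70 84 101 119; ≤6: 1 1 2 3 5 7 11 14 20 26 35 44 58 71 90 110 136 163; ≤7: 1 1 2 3 5 7 11 15 21 28 38 49 65 82 105 131 164 201; ≤8: 1 1 2 3 5 7 11 15 22 29 40 52 70 89 116 146 186 230; ≤9: 1 1 2 3 5 7 11 15 22 30 41 54 73 94 123 157 201 252; ≤10: 1 1 2 3 5 7 11 15 22 30 42 55 75 97 128 164 212 267; ≤11: 1 1 2 3 5 7 11 15 22 30 42 56 76 99 131 169 219 278. r_11(17) = 278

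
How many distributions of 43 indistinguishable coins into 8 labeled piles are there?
C(43+8-1, 8-1) = C(50, 7) = 99884400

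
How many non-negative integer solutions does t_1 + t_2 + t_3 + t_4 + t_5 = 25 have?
C(25+5-1, 5-1) = C(29, 4) = 23751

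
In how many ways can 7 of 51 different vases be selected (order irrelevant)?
C(51,7) = 51!/(7!×44!) = 115775100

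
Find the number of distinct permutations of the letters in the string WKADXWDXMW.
10! / (1! × 2! × 1! × 3! × 1! × 2!) = 151200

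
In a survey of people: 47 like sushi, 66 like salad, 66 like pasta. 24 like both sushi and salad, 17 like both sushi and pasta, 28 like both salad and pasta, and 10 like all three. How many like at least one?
|A∪B∪C| = 47+66+66-24-17-28+10 = 120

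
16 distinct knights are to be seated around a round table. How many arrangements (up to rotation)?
Circular: fix one position, arrange the rest. (16-1)! = 1307674368000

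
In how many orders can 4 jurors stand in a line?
4! = 24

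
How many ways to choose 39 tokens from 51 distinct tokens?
C(51,39) = 51!/(39!×12!) = 158753389900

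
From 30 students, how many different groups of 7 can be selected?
C(30,7) = 30!/(7!×23!) = 2035800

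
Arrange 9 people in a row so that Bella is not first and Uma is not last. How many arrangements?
By inclusion-exclusion: 9! - 2×(9-1)! + (9-2)! = 362880 - 80640 + 5040 = 287280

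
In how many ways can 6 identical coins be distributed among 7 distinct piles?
C(6+7-1, 7-1) = C(12, 6) = 924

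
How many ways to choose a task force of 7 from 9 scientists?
C(9,7) = 9!/(7!×2!) = 36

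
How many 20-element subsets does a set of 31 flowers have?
C(31,20) = 31!/(20!×11!) = 84672315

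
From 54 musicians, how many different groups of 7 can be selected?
C(54,7) = 54!/(7!×47!) = 177100560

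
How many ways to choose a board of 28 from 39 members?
C(39,28) = 39!/(28!×11!) = 1676056044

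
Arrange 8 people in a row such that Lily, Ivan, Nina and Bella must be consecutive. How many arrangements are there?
Treat the 4 as one block: (8-4+1)! × 4! = 120 × 24 = 2880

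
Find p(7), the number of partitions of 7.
Pentagonal recurrence p(n) = p(n-1) + p(n-2) - p(n-5) - p(n-7) + p(n-12) + p(n-15) - ... gives p(0..6) = 1, 1, 2, 3, 5, 7, 11. p(7) = p(6) + p(5) - p(2) - p(0) = 11 + 7 - 2 - 1 = 15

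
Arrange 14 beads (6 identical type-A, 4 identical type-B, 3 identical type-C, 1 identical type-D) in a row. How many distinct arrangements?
14! / (6! × 4! × 3! × 1!) = 840840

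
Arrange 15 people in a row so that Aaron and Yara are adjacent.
Treat as block: (15-1)! × 2! = 87178291200 × 2 = 174356582400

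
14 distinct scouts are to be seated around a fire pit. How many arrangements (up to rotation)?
Circular: fix one position, arrange the rest. (14-1)! = 6227020800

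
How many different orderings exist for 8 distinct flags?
8! = 40320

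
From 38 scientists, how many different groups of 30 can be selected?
C(38,30) = 38!/(30!×8!) = 48903492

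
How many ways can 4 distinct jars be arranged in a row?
4! = 24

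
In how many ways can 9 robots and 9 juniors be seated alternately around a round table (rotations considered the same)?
Fix one of the robots: (9-1)! ways for the remaining robots, × 9! ways for the juniors = 40320 × 362880 = 14631321600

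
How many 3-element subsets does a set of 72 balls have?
C(72,3) = 72!/(3!×69!) = 59640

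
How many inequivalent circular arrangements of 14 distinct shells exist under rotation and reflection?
(14-1)!/2 = 6227020800/2 = 3113510400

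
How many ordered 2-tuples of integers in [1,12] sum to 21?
Coefficient of x^21 in (x + x² + ... + x^12)^2. By inclusion-exclusion on dice exceeding 12: Σ_j (-1)^j C(2,j)·C(21-1-12j, 1) = C(2,0)·C(20,1) - C(2,1)·C(8,1) = 1·20 - 2·8 = 4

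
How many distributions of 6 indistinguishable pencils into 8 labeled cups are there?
C(6+8-1, 8-1) = C(13, 7) = 1716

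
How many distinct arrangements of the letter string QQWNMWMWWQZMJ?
13! / (1! × 1! × 1! × 3! × 3! × 4!) = 7207200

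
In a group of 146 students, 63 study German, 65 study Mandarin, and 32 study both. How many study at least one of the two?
|A∪B| = |A| + |B| - |A∩B| = 63 + 65 - 32 = 96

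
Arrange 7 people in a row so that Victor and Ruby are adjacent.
Treat as block: (7-1)! × 2! = 720 × 2 = 1440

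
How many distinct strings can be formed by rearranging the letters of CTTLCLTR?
8! / (2! × 2! × 1! × 3!) = 1680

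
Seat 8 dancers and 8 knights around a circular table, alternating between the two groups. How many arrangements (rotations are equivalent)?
Fix one of the dancers: (8-1)! ways for the remaining dancers, × 8! ways for the knights = 5040 × 40320 = 203212800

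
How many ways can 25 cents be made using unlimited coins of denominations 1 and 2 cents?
Coefficient of x^25 in 1/(1-x^1) · 1/(1-x^2). Use j coins of 2 for j = 0..⌊25/2⌋ = 12, the rest in 1s: 12 + 1 = 13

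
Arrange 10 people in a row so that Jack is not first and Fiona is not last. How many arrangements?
By inclusion-exclusion: 10! - 2×(10-1)! + (10-2)! = 3628800 - 725760 + 40320 = 2943360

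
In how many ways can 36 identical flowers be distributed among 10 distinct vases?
C(36+10-1, 10-1) = C(45, 9) = 886163135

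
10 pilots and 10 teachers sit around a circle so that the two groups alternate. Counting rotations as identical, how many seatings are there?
Fix one of the pilots: (10-1)! ways for the remaining pilots, × 10! ways for the teachers = 362880 × 3628800 = 1316818944000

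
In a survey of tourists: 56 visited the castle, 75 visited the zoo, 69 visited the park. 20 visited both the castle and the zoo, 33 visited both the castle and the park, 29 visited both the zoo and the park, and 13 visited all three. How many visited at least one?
|A∪B∪C| = 56+75+69-20-33-29+13 = 131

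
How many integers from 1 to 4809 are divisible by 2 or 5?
⌊4809/2⌋ + ⌊4809/5⌋ - ⌊4809/10⌋ = 2404 + 961 - 480 = 2885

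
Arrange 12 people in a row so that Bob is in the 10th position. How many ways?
Fix one position: (12-1)! = 39916800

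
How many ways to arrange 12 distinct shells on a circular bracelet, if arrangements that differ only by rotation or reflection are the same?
(12-1)!/2 = 39916800/2 = 19958400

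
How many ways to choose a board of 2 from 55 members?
C(55,2) = 55!/(2!×53!) = 1485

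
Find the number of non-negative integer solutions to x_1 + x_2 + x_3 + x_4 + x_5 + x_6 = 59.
C(59+6-1, 6-1) = C(64, 5) = 7624512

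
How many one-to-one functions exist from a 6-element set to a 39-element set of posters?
P(39,6) = 39!/(39-6)! = 2349088560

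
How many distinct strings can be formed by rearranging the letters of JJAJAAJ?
7! / (4! × 3!) = 35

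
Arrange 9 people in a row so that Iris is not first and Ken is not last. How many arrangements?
By inclusion-exclusion: 9! - 2×(9-1)! + (9-2)! = 362880 - 80640 + 5040 = 287280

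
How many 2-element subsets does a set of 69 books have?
C(69,2) = 69!/(2!×67!) = 2346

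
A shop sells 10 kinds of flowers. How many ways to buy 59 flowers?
C(59+10-1, 10-1) = C(68, 9) = 49280065120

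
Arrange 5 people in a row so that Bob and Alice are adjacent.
Treat as block: (5-1)! × 2! = 24 × 2 = 48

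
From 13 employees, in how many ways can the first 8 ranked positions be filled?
P(13,8) = 13!/(13-8)! = 51891840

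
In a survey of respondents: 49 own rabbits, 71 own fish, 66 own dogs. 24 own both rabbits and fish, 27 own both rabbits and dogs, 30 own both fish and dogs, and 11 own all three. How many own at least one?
|A∪B∪C| = 49+71+66-24-27-30+11 = 116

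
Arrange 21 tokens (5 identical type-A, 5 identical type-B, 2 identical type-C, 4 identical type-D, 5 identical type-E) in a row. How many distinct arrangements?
21! / (5! × 5! × 2! × 4! × 5!) = 615969113760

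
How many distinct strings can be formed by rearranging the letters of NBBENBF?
7! / (3! × 2! × 1! × 1!) = 420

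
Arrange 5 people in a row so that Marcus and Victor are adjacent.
Treat as block: (5-1)! × 2! = 24 × 2 = 48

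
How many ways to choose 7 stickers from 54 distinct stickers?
C(54,7) = 54!/(7!×47!) = 177100560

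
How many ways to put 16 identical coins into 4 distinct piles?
C(16+4-1, 4-1) = C(19, 3) = 969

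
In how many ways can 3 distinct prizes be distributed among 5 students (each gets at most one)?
P(5,3) = 5!/(5-3)! = 60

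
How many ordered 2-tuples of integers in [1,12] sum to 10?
Coefficient of x^10 in (x + x² + ... + x^12)^2. By inclusion-exclusion on dice exceeding 12: Σ_j (-1)^j C(2,j)·C(10-1-12j, 1) = C(2,0)·C(9,1) = 1·9 = 9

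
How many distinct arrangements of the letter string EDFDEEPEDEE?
11! / (3! × 1! × 1! × 6!) = 9240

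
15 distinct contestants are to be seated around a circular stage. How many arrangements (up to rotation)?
Circular: fix one position, arrange the rest. (15-1)! = 87178291200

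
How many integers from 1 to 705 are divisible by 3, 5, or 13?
⌊705/3⌋+⌊705/5⌋+⌊705/13⌋ - ⌊705/15⌋-⌊705/39⌋-⌊705/65⌋ + ⌊705/195⌋ = 235+141+54 - 47-18-10 + 3 = 358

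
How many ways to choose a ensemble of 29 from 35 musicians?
C(35,29) = 35!/(29!×6!) = 1623160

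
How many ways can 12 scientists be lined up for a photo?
12! = 479001600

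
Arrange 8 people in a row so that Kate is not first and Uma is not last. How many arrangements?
By inclusion-exclusion: 8! - 2×(8-1)! + (8-2)! = 40320 - 10080 + 720 = 30960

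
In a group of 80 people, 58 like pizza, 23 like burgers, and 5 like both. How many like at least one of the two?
|A∪B| = |A| + |B| - |A∩B| = 58 + 23 - 5 = 76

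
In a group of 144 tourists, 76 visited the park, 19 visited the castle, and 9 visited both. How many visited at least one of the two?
|A∪B| = |A| + |B| - |A∩B| = 76 + 19 - 9 = 86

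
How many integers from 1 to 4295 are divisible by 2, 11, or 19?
⌊4295/2⌋+⌊4295/11⌋+⌊4295/19⌋ - ⌊4295/22⌋-⌊4295/38⌋-⌊4295/209⌋ + ⌊4295/418⌋ = 2147+390+226 - 195-113-20 + 10 = 2445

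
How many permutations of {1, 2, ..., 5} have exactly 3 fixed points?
Choose the 3 fixed points C(5,3) = 10, derange the rest: !2 = Σ_{j=0}^{2} (-1)^j·2!/j! = 2 - 2 + 1 = 1. Product = 10 × 1 = 10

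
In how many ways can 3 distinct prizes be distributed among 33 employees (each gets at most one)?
P(33,3) = 33!/(33-3)! = 32736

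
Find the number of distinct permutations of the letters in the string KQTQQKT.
7! / (2! × 3! × 2!) = 210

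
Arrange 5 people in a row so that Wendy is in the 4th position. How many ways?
Fix one position: (5-1)! = 24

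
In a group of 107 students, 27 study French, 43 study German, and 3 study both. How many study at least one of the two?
|A∪B| = |A| + |B| - |A∩B| = 27 + 43 - 3 = 67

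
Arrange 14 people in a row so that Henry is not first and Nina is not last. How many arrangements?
By inclusion-exclusion: 14! - 2×(14-1)! + (14-2)! = 87178291200 - 12454041600 + 479001600 = 75203251200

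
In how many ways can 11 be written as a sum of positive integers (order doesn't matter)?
Pentagonal recurrence p(n) = p(n-1) + p(n-2) - p(n-5) - p(n-7) + p(n-12) + p(n-15) - ... gives p(0..10) = 1, 1, 2, 3, 5, 7, 11, 15, 22, 30, 42. p(11) = p(10) + p(9) - p(6) - p(4) = 42 + 30 - 11 - 5 = 56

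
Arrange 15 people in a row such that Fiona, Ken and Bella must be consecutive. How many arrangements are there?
Treat the 3 as one block: (15-3+1)! × 3! = 6227020800 × 6 = 37362124800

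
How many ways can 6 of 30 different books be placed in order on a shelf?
P(30,6) = 30!/(30-6)! = 427518000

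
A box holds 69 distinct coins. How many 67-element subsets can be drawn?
C(69,67) = 69!/(67!×2!) = 2346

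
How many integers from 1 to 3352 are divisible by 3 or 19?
⌊3352/3⌋ + ⌊3352/19⌋ - ⌊3352/57⌋ = 1117 + 176 - 58 = 1235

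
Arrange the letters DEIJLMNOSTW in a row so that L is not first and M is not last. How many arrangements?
By inclusion-exclusion: 11! - 2×(11-1)! + (11-2)! = 39916800 - 7257600 + 362880 = 33022080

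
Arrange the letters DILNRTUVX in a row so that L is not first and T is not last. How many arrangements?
By inclusion-exclusion: 9! - 2×(9-1)! + (9-2)! = 362880 - 80640 + 5040 = 287280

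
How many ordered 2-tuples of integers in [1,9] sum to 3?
Coefficient of x^3 in (x + x² + ... + x^9)^2. By inclusion-exclusion on dice exceeding 9: Σ_j (-1)^j C(2,j)·C(3-1-9j, 1) = C(2,0)·C(2,1) = 1·2 = 2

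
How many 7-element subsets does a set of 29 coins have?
C(29,7) = 29!/(7!×22!) = 1560780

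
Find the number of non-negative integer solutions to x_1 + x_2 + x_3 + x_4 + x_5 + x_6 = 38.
C(38+6-1, 6-1) = C(43, 5) = 962598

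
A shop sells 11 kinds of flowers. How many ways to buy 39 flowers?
C(39+11-1, 11-1) = C(49, 10) = 8217822536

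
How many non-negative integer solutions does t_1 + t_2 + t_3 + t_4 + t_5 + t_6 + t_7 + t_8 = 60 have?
C(60+8-1, 8-1) = C(67, 7) = 869648208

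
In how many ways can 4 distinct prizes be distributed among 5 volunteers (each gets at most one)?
P(5,4) = 5!/(5-4)! = 120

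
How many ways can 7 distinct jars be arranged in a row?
7! = 5040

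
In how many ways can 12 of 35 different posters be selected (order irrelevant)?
C(35,12) = 35!/(12!×23!) = 834451800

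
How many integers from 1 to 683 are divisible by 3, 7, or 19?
⌊683/3⌋+⌊683/7⌋+⌊683/19⌋ - ⌊683/21⌋-⌊683/57⌋-⌊683/133⌋ + ⌊683/399⌋ = 227+97+35 - 32-11-5 + 1 = 312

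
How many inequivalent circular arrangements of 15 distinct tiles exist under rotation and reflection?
(15-1)!/2 = 87178291200/2 = 43589145600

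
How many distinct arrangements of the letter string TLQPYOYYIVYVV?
13! / (1! × 1! × 3! × 1! × 1! × 1! × 1! × 4!) = 43243200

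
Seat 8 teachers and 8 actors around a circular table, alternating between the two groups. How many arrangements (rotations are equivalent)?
Fix one of the teachers: (8-1)! ways for the remaining teachers, × 8! ways for the actors = 5040 × 40320 = 203212800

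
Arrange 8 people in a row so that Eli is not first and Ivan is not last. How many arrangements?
By inclusion-exclusion: 8! - 2×(8-1)! + (8-2)! = 40320 - 10080 + 720 = 30960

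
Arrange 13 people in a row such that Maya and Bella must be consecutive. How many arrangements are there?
Treat the 2 as one block: (13-2+1)! × 2! = 479001600 × 2 = 958003200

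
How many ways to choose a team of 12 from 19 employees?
C(19,12) = 19!/(12!×7!) = 50388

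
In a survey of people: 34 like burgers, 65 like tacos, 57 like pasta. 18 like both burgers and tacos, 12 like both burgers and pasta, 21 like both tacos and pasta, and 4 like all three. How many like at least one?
|A∪B∪C| = 34+65+57-18-12-21+4 = 109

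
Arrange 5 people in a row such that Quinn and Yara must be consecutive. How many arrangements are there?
Treat the 2 as one block: (5-2+1)! × 2! = 24 × 2 = 48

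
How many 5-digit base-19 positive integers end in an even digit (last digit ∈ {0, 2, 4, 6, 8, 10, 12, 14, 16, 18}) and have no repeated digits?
Last∈{0,2,4,6,8,10,12,14,16,18}. Last=0: 73440. Last nonzero: 9×17×P(17,3) = 624240. Total = 697680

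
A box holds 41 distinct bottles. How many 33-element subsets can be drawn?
C(41,33) = 41!/(33!×8!) = 95548245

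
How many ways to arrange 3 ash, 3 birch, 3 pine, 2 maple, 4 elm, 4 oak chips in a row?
19! / (3! × 3! × 3! × 2! × 4! × 4!) = 488864376000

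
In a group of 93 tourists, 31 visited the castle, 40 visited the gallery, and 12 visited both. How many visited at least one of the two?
|A∪B| = |A| + |B| - |A∩B| = 31 + 40 - 12 = 59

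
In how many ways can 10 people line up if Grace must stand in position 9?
Fix one position: (10-1)! = 362880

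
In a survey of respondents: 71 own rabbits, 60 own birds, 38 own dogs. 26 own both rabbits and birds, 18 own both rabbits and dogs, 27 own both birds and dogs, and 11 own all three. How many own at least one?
|A∪B∪C| = 71+60+38-26-18-27+11 = 109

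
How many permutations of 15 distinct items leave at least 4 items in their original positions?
Exactly j fixed points: C(15,j)·!(15-j); sum over j ≥ 4 (derangement numbers via !m = (m-1)·(!(m-1) + !(m-2)): !0..!11 = 1, 0, 1, 2, 9, 44, 265, 1854, 14833, 133496, 1334961, 14684570). Σ_{j=4}^{15} C(15,j)·!(15-j) = C(15,4)·!11 + C(15,5)·!10 + C(15,6)·!9 + C(15,7)·!8 + C(15,8)·!7 + C(15,9)·!6 + C(15,10)·!5 + C(15,11)·!4 + C(15,12)·!3 + C(15,13)·!2 + C(15,14)·!1 + C(15,15)·!0 = 1365·14684570 + 3003·1334961 + 5005·133496 + 6435·14833 + 6435·1854 + 5005·265 + 3003·44 + 1365·9 + 455·2 + 105·1 + 15·0 + 1·1 = 24830326016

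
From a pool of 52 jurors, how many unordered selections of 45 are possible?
C(52,45) = 52!/(45!×7!) = 133784560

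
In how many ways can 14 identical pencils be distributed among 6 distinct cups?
C(14+6-1, 6-1) = C(19, 5) = 11628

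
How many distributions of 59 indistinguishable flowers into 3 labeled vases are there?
C(59+3-1, 3-1) = C(61, 2) = 1830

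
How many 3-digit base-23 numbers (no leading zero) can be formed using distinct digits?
First digit: 22 choices (nonzero). Then descending: 22 × 22 × 21 = 10164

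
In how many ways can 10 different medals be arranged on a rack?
10! = 3628800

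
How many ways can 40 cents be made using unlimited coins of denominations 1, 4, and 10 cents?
Coefficient of x^40 in 1/(1-x^1) · 1/(1-x^4) · 1/(1-x^10). Case on j = number of 10-cent coins (j = 0..4); remainder r = 40 - 10j is made from {1,4} in ⌊r/4⌋+1 ways. r = 40, 30, 20, 10, 0 → 11 + 8 + 6 + 3 + 1 = 29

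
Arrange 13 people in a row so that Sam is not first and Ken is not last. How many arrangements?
By inclusion-exclusion: 13! - 2×(13-1)! + (13-2)! = 6227020800 - 958003200 + 39916800 = 5308934400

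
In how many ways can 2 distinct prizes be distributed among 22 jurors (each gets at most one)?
P(22,2) = 22!/(22-2)! = 462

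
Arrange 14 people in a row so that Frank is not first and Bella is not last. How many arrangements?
By inclusion-exclusion: 14! - 2×(14-1)! + (14-2)! = 87178291200 - 12454041600 + 479001600 = 75203251200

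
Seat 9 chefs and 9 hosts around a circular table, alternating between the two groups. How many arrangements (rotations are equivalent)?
Fix one of the chefs: (9-1)! ways for the remaining chefs, × 9! ways for the hosts = 40320 × 362880 = 14631321600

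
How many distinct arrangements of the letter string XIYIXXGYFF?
10! / (2! × 2! × 1! × 2! × 3!) = 75600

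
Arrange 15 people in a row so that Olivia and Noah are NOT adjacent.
Total - adjacent = 15! - (15-1)!×2 = 1307674368000 - 174356582400 = 1133317785600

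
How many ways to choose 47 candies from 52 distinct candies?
C(52,47) = 52!/(47!×5!) = 2598960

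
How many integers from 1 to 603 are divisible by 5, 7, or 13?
⌊603/5⌋+⌊603/7⌋+⌊603/13⌋ - ⌊603/35⌋-⌊603/65⌋-⌊603/91⌋ + ⌊603/455⌋ = 120+86+46 - 17-9-6 + 1 = 221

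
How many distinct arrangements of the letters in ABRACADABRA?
11! / (5! × 2! × 2! × 1! × 1!) = 83160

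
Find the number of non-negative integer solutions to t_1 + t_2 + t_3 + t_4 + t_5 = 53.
C(53+5-1, 5-1) = C(57, 4) = 395010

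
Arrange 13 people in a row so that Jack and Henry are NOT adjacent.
Total - adjacent = 13! - (13-1)!×2 = 6227020800 - 958003200 = 5269017600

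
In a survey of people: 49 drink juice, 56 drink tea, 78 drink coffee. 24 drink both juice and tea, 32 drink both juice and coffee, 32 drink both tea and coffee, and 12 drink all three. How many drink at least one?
|A∪B∪C| = 49+56+78-24-32-32+12 = 107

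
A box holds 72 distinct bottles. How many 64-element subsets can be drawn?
C(72,64) = 72!/(64!×8!) = 11969016345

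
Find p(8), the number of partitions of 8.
Pentagonal recurrence p(n) = p(n-1) + p(n-2) - p(n-5) - p(n-7) + p(n-12) + p(n-15) - ... gives p(0..7) = 1, 1, 2, 3, 5, 7, 11, 15. p(8) = p(7) + p(6) - p(3) - p(1) = 15 + 11 - 3 - 1 = 22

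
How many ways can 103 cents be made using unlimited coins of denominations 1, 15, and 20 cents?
Coefficient of x^103 in 1/(1-x^1) · 1/(1-x^15) · 1/(1-x^20). Case on j = number of 20-cent coins (j = 0..5); remainder r = 103 - 20j is made from {1,15} in ⌊r/15⌋+1 ways. r = 103, 83, 63, 43, 23, 3 → 7 + 6 + 5 + 3 + 2 + 1 = 24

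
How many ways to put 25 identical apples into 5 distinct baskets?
C(25+5-1, 5-1) = C(29, 4) = 23751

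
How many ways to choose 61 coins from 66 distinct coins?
C(66,61) = 66!/(61!×5!) = 8936928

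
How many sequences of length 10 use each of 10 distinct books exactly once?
10! = 3628800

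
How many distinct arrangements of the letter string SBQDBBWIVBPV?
12! / (1! × 2! × 4! × 1! × 1! × 1! × 1! × 1!) = 9979200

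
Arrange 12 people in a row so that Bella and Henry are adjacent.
Treat as block: (12-1)! × 2! = 39916800 × 2 = 79833600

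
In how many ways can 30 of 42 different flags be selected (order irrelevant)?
C(42,30) = 42!/(30!×12!) = 11058116888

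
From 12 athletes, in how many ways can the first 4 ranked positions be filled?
P(12,4) = 12!/(12-4)! = 11880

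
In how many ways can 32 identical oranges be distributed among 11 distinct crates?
C(32+11-1, 11-1) = C(42, 10) = 1471442973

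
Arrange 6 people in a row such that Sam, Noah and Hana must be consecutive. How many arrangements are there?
Treat the 3 as one block: (6-3+1)! × 3! = 24 × 6 = 144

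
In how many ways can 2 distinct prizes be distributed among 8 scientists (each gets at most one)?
P(8,2) = 8!/(8-2)! = 56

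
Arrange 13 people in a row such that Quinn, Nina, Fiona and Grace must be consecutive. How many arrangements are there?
Treat the 4 as one block: (13-4+1)! × 4! = 3628800 × 24 = 87091200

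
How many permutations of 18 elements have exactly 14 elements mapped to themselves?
Choose the 14 fixed points C(18,14) = 3060, derange the rest: !4 = Σ_{j=0}^{4} (-1)^j·4!/j! = 24 - 24 + 12 - 4 + 1 = 9. Product = 3060 × 9 = 27540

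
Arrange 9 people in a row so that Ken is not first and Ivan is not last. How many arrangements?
By inclusion-exclusion: 9! - 2×(9-1)! + (9-2)! = 362880 - 80640 + 5040 = 287280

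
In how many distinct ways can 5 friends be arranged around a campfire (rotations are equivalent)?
Circular: fix one position, arrange the rest. (5-1)! = 24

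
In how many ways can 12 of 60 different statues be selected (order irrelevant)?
C(60,12) = 60!/(12!×48!) = 1399358844975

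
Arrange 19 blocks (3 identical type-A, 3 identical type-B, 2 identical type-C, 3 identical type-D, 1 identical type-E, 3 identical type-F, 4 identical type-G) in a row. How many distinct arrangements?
19! / (3! × 3! × 2! × 3! × 1! × 3! × 4!) = 1955457504000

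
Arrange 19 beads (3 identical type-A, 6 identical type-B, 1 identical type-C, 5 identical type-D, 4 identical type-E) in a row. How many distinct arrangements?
19! / (3! × 6! × 1! × 5! × 4!) = 9777287520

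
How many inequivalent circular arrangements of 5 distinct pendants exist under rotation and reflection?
(5-1)!/2 = 24/2 = 12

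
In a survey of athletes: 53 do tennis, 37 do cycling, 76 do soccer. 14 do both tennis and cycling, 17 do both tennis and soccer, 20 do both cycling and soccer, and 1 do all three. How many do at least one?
|A∪B∪C| = 53+37+76-14-17-20+1 = 116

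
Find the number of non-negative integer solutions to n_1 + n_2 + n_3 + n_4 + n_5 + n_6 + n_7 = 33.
C(33+7-1, 7-1) = C(39, 6) = 3262623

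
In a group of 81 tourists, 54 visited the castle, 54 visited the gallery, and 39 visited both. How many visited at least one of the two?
|A∪B| = |A| + |B| - |A∩B| = 54 + 54 - 39 = 69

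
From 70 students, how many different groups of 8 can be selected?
C(70,8) = 70!/(8!×62!) = 9440350920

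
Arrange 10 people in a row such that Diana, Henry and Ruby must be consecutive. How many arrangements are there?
Treat the 3 as one block: (10-3+1)! × 3! = 40320 × 6 = 241920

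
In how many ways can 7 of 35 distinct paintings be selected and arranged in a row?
P(35,7) = 35!/(35-7)! = 33891580800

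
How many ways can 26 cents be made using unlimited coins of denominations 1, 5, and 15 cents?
Coefficient of x^26 in 1/(1-x^1) · 1/(1-x^5) · 1/(1-x^15). Case on j = number of 15-cent coins (j = 0..1); remainder r = 26 - 15j is made from {1,5} in ⌊r/5⌋+1 ways. r = 26, 11 → 6 + 3 = 9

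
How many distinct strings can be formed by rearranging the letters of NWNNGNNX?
8! / (1! × 5! × 1! × 1!) = 336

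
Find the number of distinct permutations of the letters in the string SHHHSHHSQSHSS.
13! / (1! × 6! × 6!) = 12012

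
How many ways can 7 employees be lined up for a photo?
7! = 5040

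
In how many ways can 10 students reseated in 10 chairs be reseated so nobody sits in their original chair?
!10 = Σ_{j=0}^{10} (-1)^j·10!/j! = 3628800 - 3628800 + 1814400 - 604800 + 151200 - 30240 + 5040 - 720 + 90 - 10 + 1 = 1334961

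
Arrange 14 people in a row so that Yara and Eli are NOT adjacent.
Total - adjacent = 14! - (14-1)!×2 = 87178291200 - 12454041600 = 74724249600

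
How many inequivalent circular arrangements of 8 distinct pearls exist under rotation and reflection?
(8-1)!/2 = 5040/2 = 2520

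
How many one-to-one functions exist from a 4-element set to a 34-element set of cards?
P(34,4) = 34!/(34-4)! = 1113024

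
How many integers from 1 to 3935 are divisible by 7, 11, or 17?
⌊3935/7⌋+⌊3935/11⌋+⌊3935/17⌋ - ⌊3935/77⌋-⌊3935/119⌋-⌊3935/187⌋ + ⌊3935/1309⌋ = 562+357+231 - 51-33-21 + 3 = 1048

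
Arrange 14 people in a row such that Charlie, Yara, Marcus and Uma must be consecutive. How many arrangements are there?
Treat the 4 as one block: (14-4+1)! × 4! = 39916800 × 24 = 958003200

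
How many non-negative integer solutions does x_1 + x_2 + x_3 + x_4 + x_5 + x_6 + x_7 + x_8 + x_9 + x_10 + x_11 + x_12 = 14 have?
C(14+12-1, 12-1) = C(25, 11) = 4457400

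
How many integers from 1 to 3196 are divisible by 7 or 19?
⌊3196/7⌋ + ⌊3196/19⌋ - ⌊3196/133⌋ = 456 + 168 - 24 = 600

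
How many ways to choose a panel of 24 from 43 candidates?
C(43,24) = 43!/(24!×19!) = 800472431850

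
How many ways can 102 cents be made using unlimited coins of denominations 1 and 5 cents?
Coefficient of x^102 in 1/(1-x^1) · 1/(1-x^5). Use j coins of 5 for j = 0..⌊102/5⌋ = 20, the rest in 1s: 20 + 1 = 21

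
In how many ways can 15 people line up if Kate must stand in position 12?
Fix one position: (15-1)! = 87178291200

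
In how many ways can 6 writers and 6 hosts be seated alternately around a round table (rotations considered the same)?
Fix one of the writers: (6-1)! ways for the remaining writers, × 6! ways for the hosts = 120 × 720 = 86400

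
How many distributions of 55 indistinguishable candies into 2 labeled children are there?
C(55+2-1, 2-1) = C(56, 1) = 56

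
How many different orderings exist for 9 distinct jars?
9! = 362880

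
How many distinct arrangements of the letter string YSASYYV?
7! / (3! × 1! × 1! × 2!) = 420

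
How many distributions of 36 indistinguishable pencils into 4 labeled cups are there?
C(36+4-1, 4-1) = C(39, 3) = 9139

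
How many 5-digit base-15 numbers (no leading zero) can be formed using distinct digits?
First digit: 14 choices (nonzero). Then descending: 14 × 14 × 13 × 12 × 11 = 336336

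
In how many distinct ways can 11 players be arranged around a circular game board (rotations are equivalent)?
Circular: fix one position, arrange the rest. (11-1)! = 3628800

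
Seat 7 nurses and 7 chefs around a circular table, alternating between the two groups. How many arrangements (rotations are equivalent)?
Fix one of the nurses: (7-1)! ways for the remaining nurses, × 7! ways for the chefs = 720 × 5040 = 3628800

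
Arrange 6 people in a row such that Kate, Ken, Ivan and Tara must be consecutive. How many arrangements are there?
Treat the 4 as one block: (6-4+1)! × 4! = 6 × 24 = 144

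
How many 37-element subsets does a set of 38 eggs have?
C(38,37) = 38!/(37!×1!) = 38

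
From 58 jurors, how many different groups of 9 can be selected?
C(58,9) = 58!/(9!×49!) = 10648873950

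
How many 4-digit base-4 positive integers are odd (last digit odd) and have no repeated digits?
Last∈{1,3}. Last=0: 0. Last nonzero: 2×2×P(2,2) = 8. Total = 8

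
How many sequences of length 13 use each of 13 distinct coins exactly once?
13! = 6227020800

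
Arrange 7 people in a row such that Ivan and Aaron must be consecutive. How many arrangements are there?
Treat the 2 as one block: (7-2+1)! × 2! = 720 × 2 = 1440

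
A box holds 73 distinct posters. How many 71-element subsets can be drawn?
C(73,71) = 73!/(71!×2!) = 2628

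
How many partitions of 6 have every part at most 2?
Let r_j(i) = number of partitions of i into parts ≤ j, for i = 0..6. r_1(i) = 1 for all i; r_j(i) = r_{j-1}(i) + r_j(i-j). Rows j = 2..2: ≤2: 1 1 2 2 3 3 4. r_2(6) = 4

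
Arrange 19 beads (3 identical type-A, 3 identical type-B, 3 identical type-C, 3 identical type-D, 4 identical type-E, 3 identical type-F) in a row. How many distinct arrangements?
19! / (3! × 3! × 3! × 3! × 4! × 3!) = 651819168000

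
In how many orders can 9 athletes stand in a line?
9! = 362880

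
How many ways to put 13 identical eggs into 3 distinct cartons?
C(13+3-1, 3-1) = C(15, 2) = 105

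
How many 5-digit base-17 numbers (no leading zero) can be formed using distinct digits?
First digit: 16 choices (nonzero). Then descending: 16 × 16 × 15 × 14 × 13 = 698880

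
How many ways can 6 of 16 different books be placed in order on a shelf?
P(16,6) = 16!/(16-6)! = 5765760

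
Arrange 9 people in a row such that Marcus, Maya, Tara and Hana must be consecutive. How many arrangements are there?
Treat the 4 as one block: (9-4+1)! × 4! = 720 × 24 = 17280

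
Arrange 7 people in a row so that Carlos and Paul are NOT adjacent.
Total - adjacent = 7! - (7-1)!×2 = 5040 - 1440 = 3600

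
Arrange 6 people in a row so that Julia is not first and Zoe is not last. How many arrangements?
By inclusion-exclusion: 6! - 2×(6-1)! + (6-2)! = 720 - 240 + 24 = 504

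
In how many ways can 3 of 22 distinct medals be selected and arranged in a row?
P(22,3) = 22!/(22-3)! = 9240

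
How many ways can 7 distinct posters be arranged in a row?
7! = 5040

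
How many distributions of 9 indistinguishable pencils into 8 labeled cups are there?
C(9+8-1, 8-1) = C(16, 7) = 11440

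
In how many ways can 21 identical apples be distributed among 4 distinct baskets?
C(21+4-1, 4-1) = C(24, 3) = 2024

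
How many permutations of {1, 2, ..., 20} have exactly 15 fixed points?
Choose the 15 fixed points C(20,15) = 15504, derange the rest: !5 = Σ_{j=0}^{5} (-1)^j·5!/j! = 120 - 120 + 60 - 20 + 5 - 1 = 44. Product = 15504 × 44 = 682176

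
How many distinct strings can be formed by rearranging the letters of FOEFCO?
6! / (1! × 2! × 1! × 2!) = 180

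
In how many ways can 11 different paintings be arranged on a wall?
11! = 39916800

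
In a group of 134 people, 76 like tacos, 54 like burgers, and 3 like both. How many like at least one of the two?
|A∪B| = |A| + |B| - |A∩B| = 76 + 54 - 3 = 127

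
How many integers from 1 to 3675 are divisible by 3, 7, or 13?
⌊3675/3⌋+⌊3675/7⌋+⌊3675/13⌋ - ⌊3675/21⌋-⌊3675/39⌋-⌊3675/91⌋ + ⌊3675/273⌋ = 1225+525+282 - 175-94-40 + 13 = 1736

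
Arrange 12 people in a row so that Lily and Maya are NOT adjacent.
Total - adjacent = 12! - (12-1)!×2 = 479001600 - 79833600 = 399168000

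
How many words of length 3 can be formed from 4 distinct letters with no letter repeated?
P(4,3) = 4!/(4-3)! = 24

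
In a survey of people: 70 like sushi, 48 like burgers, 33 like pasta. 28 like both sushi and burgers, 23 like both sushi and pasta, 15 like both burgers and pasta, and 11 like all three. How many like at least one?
|A∪B∪C| = 70+48+33-28-23-15+11 = 96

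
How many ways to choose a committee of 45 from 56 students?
C(56,45) = 56!/(45!×11!) = 148902215280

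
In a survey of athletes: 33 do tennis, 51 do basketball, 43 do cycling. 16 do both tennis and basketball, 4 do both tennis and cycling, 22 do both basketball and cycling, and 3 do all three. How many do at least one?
|A∪B∪C| = 33+51+43-16-4-22+3 = 88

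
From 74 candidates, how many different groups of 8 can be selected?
C(74,8) = 74!/(8!×66!) = 15071474661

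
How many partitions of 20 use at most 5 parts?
By conjugation, equals partitions of 20 into parts ≤ 5. Let r_j(i) = number of partitions of i into parts ≤ j, for i = 0..20. r_1(i) = 1 for all i; r_j(i) = r_{j-1}(i) + r_j(i-j). Rows j = 2..5: ≤2: 1 1 2 2 3 3 4 4 5 5 6 6 7 7 8 8 9 9 10 10 11; ≤3: 1 1 2 3 4 5 7 8 10 12 14 16 19 21 24 27 30 33 37 40 44; ≤4: 1 1 2 3 5 6 9 11 15 18 23 27 34 39 47 54 64 72 84 94 108; ≤5: 1 1 2 3 5 7 10 13 18 23 30 37 47 57 70 84 101 119 141 164 192. r_5(20) = 192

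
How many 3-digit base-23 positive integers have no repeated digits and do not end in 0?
Last digit: 22 nonzero choices. First digit: 21 (nonzero, ≠last). Middle 1: P(21,1) = 21. Total = 9702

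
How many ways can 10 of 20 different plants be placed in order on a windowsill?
P(20,10) = 20!/(20-10)! = 670442572800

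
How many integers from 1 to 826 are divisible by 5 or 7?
⌊826/5⌋ + ⌊826/7⌋ - ⌊826/35⌋ = 165 + 118 - 23 = 260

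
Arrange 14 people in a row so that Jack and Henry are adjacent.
Treat as block: (14-1)! × 2! = 6227020800 × 2 = 12454041600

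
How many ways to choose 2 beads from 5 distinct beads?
C(5,2) = 5!/(2!×3!) = 10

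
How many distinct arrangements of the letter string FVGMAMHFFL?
10! / (2! × 1! × 1! × 1! × 1! × 3! × 1!) = 302400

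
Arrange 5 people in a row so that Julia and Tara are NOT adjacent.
Total - adjacent = 5! - (5-1)!×2 = 120 - 48 = 72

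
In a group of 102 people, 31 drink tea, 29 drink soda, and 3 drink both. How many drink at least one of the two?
|A∪B| = |A| + |B| - |A∩B| = 31 + 29 - 3 = 57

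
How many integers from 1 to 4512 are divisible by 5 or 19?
⌊4512/5⌋ + ⌊4512/19⌋ - ⌊4512/95⌋ = 902 + 237 - 47 = 1092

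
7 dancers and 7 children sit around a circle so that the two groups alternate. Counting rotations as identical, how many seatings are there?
Fix one of the dancers: (7-1)! ways for the remaining dancers, × 7! ways for the children = 720 × 5040 = 3628800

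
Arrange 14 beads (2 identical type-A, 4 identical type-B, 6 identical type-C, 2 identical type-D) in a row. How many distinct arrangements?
14! / (2! × 4! × 6! × 2!) = 1261260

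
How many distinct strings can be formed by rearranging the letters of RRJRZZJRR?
9! / (2! × 2! × 5!) = 756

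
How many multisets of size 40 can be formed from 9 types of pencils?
C(40+9-1, 9-1) = C(48, 8) = 377348994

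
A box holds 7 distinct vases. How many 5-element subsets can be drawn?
C(7,5) = 7!/(5!×2!) = 21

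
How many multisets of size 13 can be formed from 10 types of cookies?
C(13+10-1, 10-1) = C(22, 9) = 497420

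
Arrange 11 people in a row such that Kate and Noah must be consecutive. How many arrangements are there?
Treat the 2 as one block: (11-2+1)! × 2! = 3628800 × 2 = 7257600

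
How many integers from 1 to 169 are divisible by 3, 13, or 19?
⌊169/3⌋+⌊169/13⌋+⌊169/19⌋ - ⌊169/39⌋-⌊169/57⌋-⌊169/247⌋ + ⌊169/741⌋ = 56+13+8 - 4-2-0 + 0 = 71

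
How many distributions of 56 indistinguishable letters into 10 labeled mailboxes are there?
C(56+10-1, 10-1) = C(65, 9) = 31966749880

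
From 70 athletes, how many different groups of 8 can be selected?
C(70,8) = 70!/(8!×62!) = 9440350920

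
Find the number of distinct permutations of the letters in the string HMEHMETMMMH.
11! / (5! × 1! × 3! × 2!) = 27720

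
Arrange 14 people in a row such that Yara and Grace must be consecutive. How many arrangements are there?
Treat the 2 as one block: (14-2+1)! × 2! = 6227020800 × 2 = 12454041600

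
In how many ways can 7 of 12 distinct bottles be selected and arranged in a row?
P(12,7) = 12!/(12-7)! = 3991680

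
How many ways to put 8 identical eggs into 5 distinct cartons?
C(8+5-1, 5-1) = C(12, 4) = 495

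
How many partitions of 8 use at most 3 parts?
By conjugation, equals partitions of 8 into parts ≤ 3. Let r_j(i) = number of partitions of i into parts ≤ j, for i = 0..8. r_1(i) = 1 for all i; r_j(i) = r_{j-1}(i) + r_j(i-j). Rows j = 2..3: ≤2: 1 1 2 2 3 3 4 4 5; ≤3: 1 1 2 3 4 5 7 8 10. r_3(8) = 10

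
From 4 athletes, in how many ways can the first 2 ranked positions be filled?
P(4,2) = 4!/(4-2)! = 12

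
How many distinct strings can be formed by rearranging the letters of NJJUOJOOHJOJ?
12! / (1! × 4! × 1! × 1! × 5!) = 166320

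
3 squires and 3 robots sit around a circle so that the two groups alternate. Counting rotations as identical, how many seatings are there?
Fix one of the squires: (3-1)! ways for the remaining squires, × 3! ways for the robots = 2 × 6 = 12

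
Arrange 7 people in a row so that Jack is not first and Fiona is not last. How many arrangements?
By inclusion-exclusion: 7! - 2×(7-1)! + (7-2)! = 5040 - 1440 + 120 = 3720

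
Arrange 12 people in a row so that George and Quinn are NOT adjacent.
Total - adjacent = 12! - (12-1)!×2 = 479001600 - 79833600 = 399168000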